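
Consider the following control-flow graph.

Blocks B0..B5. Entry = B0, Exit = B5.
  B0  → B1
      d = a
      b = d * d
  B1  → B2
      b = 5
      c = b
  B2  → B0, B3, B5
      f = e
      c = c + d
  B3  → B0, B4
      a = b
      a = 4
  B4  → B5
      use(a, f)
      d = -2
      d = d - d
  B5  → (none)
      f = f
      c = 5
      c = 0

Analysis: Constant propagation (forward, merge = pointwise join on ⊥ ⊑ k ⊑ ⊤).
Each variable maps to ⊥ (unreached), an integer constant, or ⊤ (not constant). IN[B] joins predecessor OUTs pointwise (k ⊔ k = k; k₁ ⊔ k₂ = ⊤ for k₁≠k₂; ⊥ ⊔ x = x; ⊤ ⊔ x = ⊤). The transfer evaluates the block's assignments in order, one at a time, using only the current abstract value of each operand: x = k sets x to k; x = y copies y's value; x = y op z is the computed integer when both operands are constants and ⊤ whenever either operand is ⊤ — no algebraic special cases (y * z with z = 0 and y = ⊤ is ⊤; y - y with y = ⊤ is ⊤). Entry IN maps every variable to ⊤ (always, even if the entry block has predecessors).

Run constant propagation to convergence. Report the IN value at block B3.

Answer: {a: ⊤, b: 5, c: ⊤, d: ⊤, e: ⊤, f: ⊤}

Working:
Per-block solution:
  B0:   IN=(all ⊤)   OUT=(all ⊤)
  B1:   IN=(all ⊤)   OUT={b:5, c:5; rest ⊤}
  B2:   IN={b:5, c:5; rest ⊤}   OUT={b:5; rest ⊤}
  B3:   IN={b:5; rest ⊤}   OUT={a:4, b:5; rest ⊤}
  B4:   IN={a:4, b:5; rest ⊤}   OUT={a:4, b:5, d:0; rest ⊤}
  B5:   IN={b:5; rest ⊤}   OUT={b:5, c:0; rest ⊤}

Merge at B3: IN[B3] = OUT[B2] = {a: ⊤, b: 5, c: ⊤, d: ⊤, e: ⊤, f: ⊤}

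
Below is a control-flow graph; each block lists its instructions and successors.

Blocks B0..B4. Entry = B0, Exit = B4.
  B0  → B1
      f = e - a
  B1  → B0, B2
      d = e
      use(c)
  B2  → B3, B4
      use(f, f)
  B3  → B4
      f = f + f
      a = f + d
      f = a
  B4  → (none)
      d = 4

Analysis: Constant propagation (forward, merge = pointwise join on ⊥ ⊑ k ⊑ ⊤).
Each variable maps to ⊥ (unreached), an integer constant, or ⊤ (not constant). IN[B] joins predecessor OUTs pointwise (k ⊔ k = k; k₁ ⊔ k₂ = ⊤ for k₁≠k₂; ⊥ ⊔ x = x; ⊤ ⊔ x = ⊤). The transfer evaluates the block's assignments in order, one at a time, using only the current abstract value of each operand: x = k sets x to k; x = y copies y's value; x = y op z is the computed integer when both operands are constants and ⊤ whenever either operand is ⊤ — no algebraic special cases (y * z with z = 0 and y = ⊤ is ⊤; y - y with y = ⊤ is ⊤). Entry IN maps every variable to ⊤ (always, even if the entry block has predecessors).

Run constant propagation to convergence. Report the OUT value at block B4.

Answer: {a: ⊤, b: ⊤, c: ⊤, d: 4, e: ⊤, f: ⊤}

Derivation:
Converged values:
  B0:   IN=(all ⊤)   OUT=(all ⊤)
  B1:   IN=(all ⊤)   OUT=(all ⊤)
  B2:   IN=(all ⊤)   OUT=(all ⊤)
  B3:   IN=(all ⊤)   OUT=(all ⊤)
  B4:   IN=(all ⊤)   OUT={d:4; rest ⊤}

Merge at B4: IN[B4] = OUT[B2] ⊔ OUT[B3] = {a: ⊤, b: ⊤, c: ⊤, d: ⊤, e: ⊤, f: ⊤}
Applying B4's transfer function to that IN value gives OUT[B4] (row B4 above).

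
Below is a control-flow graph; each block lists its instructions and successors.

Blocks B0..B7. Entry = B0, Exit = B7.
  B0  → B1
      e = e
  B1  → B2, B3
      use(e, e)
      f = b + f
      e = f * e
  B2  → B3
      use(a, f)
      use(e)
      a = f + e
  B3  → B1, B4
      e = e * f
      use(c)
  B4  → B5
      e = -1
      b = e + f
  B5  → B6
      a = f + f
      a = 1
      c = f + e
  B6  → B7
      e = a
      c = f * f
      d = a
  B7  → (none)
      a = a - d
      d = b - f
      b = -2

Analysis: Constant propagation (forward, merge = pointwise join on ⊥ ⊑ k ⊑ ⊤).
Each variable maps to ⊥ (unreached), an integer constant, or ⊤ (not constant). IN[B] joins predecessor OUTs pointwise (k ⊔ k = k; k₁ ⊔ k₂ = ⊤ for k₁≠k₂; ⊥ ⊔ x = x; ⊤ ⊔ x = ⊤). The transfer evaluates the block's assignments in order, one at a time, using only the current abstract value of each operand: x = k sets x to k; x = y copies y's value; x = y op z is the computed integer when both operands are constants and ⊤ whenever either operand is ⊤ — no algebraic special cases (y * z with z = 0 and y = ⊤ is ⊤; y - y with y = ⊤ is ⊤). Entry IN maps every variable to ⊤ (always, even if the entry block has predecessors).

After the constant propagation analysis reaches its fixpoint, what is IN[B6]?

Converged values:
  B0:   IN=(all ⊤)   OUT=(all ⊤)
  B1:   IN=(all ⊤)   OUT=(all ⊤)
  B2:   IN=(all ⊤)   OUT=(all ⊤)
  B3:   IN=(all ⊤)   OUT=(all ⊤)
  B4:   IN=(all ⊤)   OUT={e:-1; rest ⊤}
  B5:   IN={e:-1; rest ⊤}   OUT={a:1, e:-1; rest ⊤}
  B6:   IN={a:1, e:-1; rest ⊤}   OUT={a:1, d:1, e:1; rest ⊤}
  B7:   IN={a:1, d:1, e:1; rest ⊤}   OUT={a:0, b:-2, e:1; rest ⊤}

Merge at B6: IN[B6] = OUT[B5] = {a: 1, b: ⊤, c: ⊤, d: ⊤, e: -1, f: ⊤}

Answer: {a: 1, b: ⊤, c: ⊤, d: ⊤, e: -1, f: ⊤}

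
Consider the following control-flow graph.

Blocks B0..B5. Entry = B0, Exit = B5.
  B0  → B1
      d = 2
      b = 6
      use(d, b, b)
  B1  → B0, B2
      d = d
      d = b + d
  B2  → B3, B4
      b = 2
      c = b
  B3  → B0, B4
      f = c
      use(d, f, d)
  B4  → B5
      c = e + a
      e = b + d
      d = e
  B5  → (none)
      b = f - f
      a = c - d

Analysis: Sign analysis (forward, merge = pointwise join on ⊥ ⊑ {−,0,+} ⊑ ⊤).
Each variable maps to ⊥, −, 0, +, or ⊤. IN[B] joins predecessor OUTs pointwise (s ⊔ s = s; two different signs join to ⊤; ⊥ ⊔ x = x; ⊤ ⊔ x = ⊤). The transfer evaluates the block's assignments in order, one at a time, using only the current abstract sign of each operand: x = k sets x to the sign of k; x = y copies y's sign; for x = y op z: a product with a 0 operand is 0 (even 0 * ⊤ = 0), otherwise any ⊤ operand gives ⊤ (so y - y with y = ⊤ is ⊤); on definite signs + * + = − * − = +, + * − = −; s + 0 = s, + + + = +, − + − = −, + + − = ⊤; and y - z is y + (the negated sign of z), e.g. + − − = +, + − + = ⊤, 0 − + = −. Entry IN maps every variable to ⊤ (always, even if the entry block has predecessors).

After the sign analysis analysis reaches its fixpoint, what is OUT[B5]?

Answer: {a: ⊤, b: ⊤, c: ⊤, d: +, e: +, f: ⊤}

Derivation:
Converged values:
  B0:   IN=(all ⊤)   OUT={b:+, d:+; rest ⊤}
  B1:   IN={b:+, d:+; rest ⊤}   OUT={b:+, d:+; rest ⊤}
  B2:   IN={b:+, d:+; rest ⊤}   OUT={b:+, c:+, d:+; rest ⊤}
  B3:   IN={b:+, c:+, d:+; rest ⊤}   OUT={b:+, c:+, d:+, f:+; rest ⊤}
  B4:   IN={b:+, c:+, d:+; rest ⊤}   OUT={b:+, d:+, e:+; rest ⊤}
  B5:   IN={b:+, d:+, e:+; rest ⊤}   OUT={d:+, e:+; rest ⊤}

Merge at B5: IN[B5] = OUT[B4] = {a: ⊤, b: +, c: ⊤, d: +, e: +, f: ⊤}
Applying B5's transfer function to that IN value gives OUT[B5] (row B5 above).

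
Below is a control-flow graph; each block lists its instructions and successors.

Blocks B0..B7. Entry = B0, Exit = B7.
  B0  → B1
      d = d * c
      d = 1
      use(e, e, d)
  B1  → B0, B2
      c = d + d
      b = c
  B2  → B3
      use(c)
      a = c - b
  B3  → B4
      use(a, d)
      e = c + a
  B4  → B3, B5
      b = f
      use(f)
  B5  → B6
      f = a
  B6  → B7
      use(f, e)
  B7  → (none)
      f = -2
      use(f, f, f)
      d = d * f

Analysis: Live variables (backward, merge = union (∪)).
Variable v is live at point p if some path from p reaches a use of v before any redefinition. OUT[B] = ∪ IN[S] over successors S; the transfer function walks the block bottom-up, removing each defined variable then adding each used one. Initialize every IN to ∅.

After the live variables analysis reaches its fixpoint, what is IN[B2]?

Answer: {b, c, d, f}

Working:
Converged values:
  B0:   IN={c, d, e, f}   OUT={d, e, f}
  B1:   IN={d, e, f}   OUT={b, c, d, e, f}
  B2:   IN={b, c, d, f}   OUT={a, c, d, f}
  B3:   IN={a, c, d, f}   OUT={a, c, d, e, f}
  B4:   IN={a, c, d, e, f}   OUT={a, c, d, e, f}
  B5:   IN={a, d, e}   OUT={d, e, f}
  B6:   IN={d, e, f}   OUT={d}
  B7:   IN={d}   OUT={}

Merge at B2: OUT[B2] = IN[B3] = {a, c, d, f}
Applying B2's transfer function to that OUT value gives IN[B2] (row B2 above).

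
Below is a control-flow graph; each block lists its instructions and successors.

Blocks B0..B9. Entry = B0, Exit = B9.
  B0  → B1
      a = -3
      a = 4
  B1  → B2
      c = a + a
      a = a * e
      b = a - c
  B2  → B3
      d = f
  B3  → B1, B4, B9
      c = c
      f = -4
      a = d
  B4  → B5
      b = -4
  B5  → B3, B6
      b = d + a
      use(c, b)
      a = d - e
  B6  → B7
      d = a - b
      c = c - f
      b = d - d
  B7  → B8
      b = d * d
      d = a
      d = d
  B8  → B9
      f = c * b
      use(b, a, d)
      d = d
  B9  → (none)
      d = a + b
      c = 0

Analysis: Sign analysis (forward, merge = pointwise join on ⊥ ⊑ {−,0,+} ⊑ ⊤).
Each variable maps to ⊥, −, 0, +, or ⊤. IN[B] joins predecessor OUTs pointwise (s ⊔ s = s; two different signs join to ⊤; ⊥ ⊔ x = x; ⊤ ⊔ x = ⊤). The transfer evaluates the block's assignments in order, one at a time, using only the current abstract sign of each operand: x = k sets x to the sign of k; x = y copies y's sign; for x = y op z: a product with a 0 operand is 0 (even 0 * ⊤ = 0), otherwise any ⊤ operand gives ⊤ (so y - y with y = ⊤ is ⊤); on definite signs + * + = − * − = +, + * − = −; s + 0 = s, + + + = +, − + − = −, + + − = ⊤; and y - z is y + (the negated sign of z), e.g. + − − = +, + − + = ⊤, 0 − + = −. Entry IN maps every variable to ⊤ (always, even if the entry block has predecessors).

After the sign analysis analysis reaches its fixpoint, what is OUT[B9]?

Answer: {a: ⊤, b: ⊤, c: 0, d: ⊤, e: ⊤, f: ⊤}

Working:
Converged values:
  B0: | IN=(all ⊤) | OUT={a:+; rest ⊤}
  B1: | IN=(all ⊤) | OUT=(all ⊤)
  B2: | IN=(all ⊤) | OUT=(all ⊤)
  B3: | IN=(all ⊤) | OUT={f:-; rest ⊤}
  B4: | IN={f:-; rest ⊤} | OUT={b:-, f:-; rest ⊤}
  B5: | IN={b:-, f:-; rest ⊤} | OUT={f:-; rest ⊤}
  B6: | IN={f:-; rest ⊤} | OUT={f:-; rest ⊤}
  B7: | IN={f:-; rest ⊤} | OUT={f:-; rest ⊤}
  B8: | IN={f:-; rest ⊤} | OUT=(all ⊤)
  B9: | IN=(all ⊤) | OUT={c:0; rest ⊤}

Merge at B9: IN[B9] = OUT[B3] ⊔ OUT[B8] = {a: ⊤, b: ⊤, c: ⊤, d: ⊤, e: ⊤, f: ⊤}
Applying B9's transfer function to that IN value gives OUT[B9] (row B9 above).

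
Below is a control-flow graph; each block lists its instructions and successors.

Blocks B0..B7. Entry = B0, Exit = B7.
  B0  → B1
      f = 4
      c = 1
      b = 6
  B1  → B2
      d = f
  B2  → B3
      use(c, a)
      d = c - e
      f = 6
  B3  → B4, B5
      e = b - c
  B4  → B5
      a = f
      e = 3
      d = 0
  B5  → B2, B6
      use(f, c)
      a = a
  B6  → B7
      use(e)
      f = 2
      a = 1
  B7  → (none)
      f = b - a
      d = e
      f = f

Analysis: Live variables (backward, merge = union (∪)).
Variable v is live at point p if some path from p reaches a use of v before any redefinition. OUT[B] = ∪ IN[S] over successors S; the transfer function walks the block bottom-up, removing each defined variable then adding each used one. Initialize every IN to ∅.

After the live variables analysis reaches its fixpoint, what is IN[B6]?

Converged values:
  B0:   IN={a, e}   OUT={a, b, c, e, f}
  B1:   IN={a, b, c, e, f}   OUT={a, b, c, e}
  B2:   IN={a, b, c, e}   OUT={a, b, c, f}
  B3:   IN={a, b, c, f}   OUT={a, b, c, e, f}
  B4:   IN={b, c, f}   OUT={a, b, c, e, f}
  B5:   IN={a, b, c, e, f}   OUT={a, b, c, e}
  B6:   IN={b, e}   OUT={a, b, e}
  B7:   IN={a, b, e}   OUT={}

Merge at B6: OUT[B6] = IN[B7] = {a, b, e}
Applying B6's transfer function to that OUT value gives IN[B6] (row B6 above).

Answer: {b, e}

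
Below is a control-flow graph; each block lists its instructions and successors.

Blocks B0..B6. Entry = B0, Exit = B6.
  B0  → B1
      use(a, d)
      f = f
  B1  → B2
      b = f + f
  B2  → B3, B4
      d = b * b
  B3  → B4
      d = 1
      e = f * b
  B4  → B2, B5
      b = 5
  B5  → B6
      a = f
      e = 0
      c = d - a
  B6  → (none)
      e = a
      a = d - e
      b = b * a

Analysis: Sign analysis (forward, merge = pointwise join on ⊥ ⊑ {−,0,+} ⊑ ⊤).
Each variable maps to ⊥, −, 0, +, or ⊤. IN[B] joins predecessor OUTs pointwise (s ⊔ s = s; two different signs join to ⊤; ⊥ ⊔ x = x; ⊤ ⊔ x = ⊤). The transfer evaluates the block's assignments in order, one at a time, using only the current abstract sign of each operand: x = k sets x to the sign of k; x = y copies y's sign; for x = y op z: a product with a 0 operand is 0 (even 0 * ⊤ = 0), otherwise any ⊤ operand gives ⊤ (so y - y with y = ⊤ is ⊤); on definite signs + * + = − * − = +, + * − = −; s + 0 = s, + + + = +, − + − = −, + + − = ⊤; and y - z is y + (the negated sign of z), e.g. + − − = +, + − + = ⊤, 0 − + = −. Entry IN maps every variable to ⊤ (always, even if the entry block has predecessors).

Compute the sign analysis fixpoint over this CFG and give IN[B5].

Converged values:
  B0:   IN=(all ⊤)   OUT=(all ⊤)
  B1:   IN=(all ⊤)   OUT=(all ⊤)
  B2:   IN=(all ⊤)   OUT=(all ⊤)
  B3:   IN=(all ⊤)   OUT={d:+; rest ⊤}
  B4:   IN=(all ⊤)   OUT={b:+; rest ⊤}
  B5:   IN={b:+; rest ⊤}   OUT={b:+, e:0; rest ⊤}
  B6:   IN={b:+, e:0; rest ⊤}   OUT=(all ⊤)

Merge at B5: IN[B5] = OUT[B4] = {a: ⊤, b: +, c: ⊤, d: ⊤, e: ⊤, f: ⊤}

Answer: {a: ⊤, b: +, c: ⊤, d: ⊤, e: ⊤, f: ⊤}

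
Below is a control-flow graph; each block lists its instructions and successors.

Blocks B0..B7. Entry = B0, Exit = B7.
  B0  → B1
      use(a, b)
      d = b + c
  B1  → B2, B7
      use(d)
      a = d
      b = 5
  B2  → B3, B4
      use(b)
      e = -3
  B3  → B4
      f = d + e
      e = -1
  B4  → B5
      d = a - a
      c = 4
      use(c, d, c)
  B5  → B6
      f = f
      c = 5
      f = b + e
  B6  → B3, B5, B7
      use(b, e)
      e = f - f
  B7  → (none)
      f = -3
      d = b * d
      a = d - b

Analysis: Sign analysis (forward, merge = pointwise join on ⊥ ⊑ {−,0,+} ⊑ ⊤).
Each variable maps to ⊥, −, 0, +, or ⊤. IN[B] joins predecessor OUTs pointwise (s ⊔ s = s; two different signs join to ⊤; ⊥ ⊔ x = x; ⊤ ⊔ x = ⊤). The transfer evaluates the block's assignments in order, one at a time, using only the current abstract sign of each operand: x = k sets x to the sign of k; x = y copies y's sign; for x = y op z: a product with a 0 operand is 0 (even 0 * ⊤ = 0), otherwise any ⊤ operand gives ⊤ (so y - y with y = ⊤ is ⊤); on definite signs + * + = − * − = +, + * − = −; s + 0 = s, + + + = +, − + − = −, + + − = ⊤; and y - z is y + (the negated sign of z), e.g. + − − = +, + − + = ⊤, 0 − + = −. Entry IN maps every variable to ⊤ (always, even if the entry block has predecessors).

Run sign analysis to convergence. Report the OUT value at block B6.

Fixpoint table:
  B0: | IN=(all ⊤) | OUT=(all ⊤)
  B1: | IN=(all ⊤) | OUT={b:+; rest ⊤}
  B2: | IN={b:+; rest ⊤} | OUT={b:+, e:-; rest ⊤}
  B3: | IN={b:+; rest ⊤} | OUT={b:+, e:-; rest ⊤}
  B4: | IN={b:+, e:-; rest ⊤} | OUT={b:+, c:+, e:-; rest ⊤}
  B5: | IN={b:+, c:+; rest ⊤} | OUT={b:+, c:+; rest ⊤}
  B6: | IN={b:+, c:+; rest ⊤} | OUT={b:+, c:+; rest ⊤}
  B7: | IN={b:+; rest ⊤} | OUT={b:+, f:-; rest ⊤}

Merge at B6: IN[B6] = OUT[B5] = {a: ⊤, b: +, c: +, d: ⊤, e: ⊤, f: ⊤}
Applying B6's transfer function to that IN value gives OUT[B6] (row B6 above).

Answer: {a: ⊤, b: +, c: +, d: ⊤, e: ⊤, f: ⊤}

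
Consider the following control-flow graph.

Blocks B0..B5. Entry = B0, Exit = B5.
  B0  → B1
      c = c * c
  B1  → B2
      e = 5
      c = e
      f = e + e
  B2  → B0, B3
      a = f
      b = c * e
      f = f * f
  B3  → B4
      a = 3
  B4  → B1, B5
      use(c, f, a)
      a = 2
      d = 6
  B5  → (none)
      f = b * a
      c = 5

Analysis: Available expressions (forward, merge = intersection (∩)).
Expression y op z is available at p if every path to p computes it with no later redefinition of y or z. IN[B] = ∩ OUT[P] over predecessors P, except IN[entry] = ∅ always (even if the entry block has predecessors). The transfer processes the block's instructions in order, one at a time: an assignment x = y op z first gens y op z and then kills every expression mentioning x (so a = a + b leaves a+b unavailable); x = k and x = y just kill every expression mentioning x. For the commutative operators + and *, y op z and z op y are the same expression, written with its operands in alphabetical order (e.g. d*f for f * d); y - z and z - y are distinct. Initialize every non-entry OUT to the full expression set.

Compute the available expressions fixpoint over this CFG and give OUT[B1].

Per-block solution:
  B0:  IN={}  OUT={}
  B1:  IN={}  OUT={e+e}
  B2:  IN={e+e}  OUT={c*e, e+e}
  B3:  IN={c*e, e+e}  OUT={c*e, e+e}
  B4:  IN={c*e, e+e}  OUT={c*e, e+e}
  B5:  IN={c*e, e+e}  OUT={a*b, e+e}

Merge at B1: IN[B1] = OUT[B0] ∩ OUT[B4] = {}
Applying B1's transfer function to that IN value gives OUT[B1] (row B1 above).

Answer: {e+e}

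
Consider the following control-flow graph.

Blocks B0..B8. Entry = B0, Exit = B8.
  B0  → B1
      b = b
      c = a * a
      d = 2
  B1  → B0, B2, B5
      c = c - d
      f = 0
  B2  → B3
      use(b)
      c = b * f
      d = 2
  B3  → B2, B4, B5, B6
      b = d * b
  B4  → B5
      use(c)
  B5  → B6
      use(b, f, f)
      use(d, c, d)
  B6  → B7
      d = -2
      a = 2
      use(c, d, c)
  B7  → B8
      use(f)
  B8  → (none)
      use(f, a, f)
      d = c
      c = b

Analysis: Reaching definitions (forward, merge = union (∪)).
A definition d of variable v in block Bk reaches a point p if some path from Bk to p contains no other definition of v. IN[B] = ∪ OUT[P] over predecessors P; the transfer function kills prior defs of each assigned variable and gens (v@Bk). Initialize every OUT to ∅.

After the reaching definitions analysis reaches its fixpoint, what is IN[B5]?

Converged values:
  B0:   IN={b@B0, c@B1, d@B0, f@B1}   OUT={b@B0, c@B0, d@B0, f@B1}
  B1:   IN={b@B0, c@B0, d@B0, f@B1}   OUT={b@B0, c@B1, d@B0, f@B1}
  B2:   IN={b@B0, b@B3, c@B1, c@B2, d@B0, d@B2, f@B1}   OUT={b@B0, b@B3, c@B2, d@B2, f@B1}
  B3:   IN={b@B0, b@B3, c@B2, d@B2, f@B1}   OUT={b@B3, c@B2, d@B2, f@B1}
  B4:   IN={b@B3, c@B2, d@B2, f@B1}   OUT={b@B3, c@B2, d@B2, f@B1}
  B5:   IN={b@B0, b@B3, c@B1, c@B2, d@B0, d@B2, f@B1}   OUT={b@B0, b@B3, c@B1, c@B2, d@B0, d@B2, f@B1}
  B6:   IN={b@B0, b@B3, c@B1, c@B2, d@B0, d@B2, f@B1}   OUT={a@B6, b@B0, b@B3, c@B1, c@B2, d@B6, f@B1}
  B7:   IN={a@B6, b@B0, b@B3, c@B1, c@B2, d@B6, f@B1}   OUT={a@B6, b@B0, b@B3, c@B1, c@B2, d@B6, f@B1}
  B8:   IN={a@B6, b@B0, b@B3, c@B1, c@B2, d@B6, f@B1}   OUT={a@B6, b@B0, b@B3, c@B8, d@B8, f@B1}

Merge at B5: IN[B5] = OUT[B1] ⊔ OUT[B3] ⊔ OUT[B4] = {b@B0, b@B3, c@B1, c@B2, d@B0, d@B2, f@B1}

Answer: {b@B0, b@B3, c@B1, c@B2, d@B0, d@B2, f@B1}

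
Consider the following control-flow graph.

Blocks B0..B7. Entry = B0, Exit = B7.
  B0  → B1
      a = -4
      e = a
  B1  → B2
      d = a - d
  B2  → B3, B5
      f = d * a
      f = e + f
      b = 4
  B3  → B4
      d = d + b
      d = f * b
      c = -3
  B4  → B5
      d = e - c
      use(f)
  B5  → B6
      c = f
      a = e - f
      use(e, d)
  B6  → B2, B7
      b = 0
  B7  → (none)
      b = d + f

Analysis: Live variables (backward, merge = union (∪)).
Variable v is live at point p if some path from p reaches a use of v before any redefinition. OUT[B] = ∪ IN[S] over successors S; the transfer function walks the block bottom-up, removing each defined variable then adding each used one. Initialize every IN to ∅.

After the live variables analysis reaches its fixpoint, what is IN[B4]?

Answer: {c, e, f}

Trace:
Converged values:
  B0:  IN={d}  OUT={a, d, e}
  B1:  IN={a, d, e}  OUT={a, d, e}
  B2:  IN={a, d, e}  OUT={b, d, e, f}
  B3:  IN={b, d, e, f}  OUT={c, e, f}
  B4:  IN={c, e, f}  OUT={d, e, f}
  B5:  IN={d, e, f}  OUT={a, d, e, f}
  B6:  IN={a, d, e, f}  OUT={a, d, e, f}
  B7:  IN={d, f}  OUT={}

Merge at B4: OUT[B4] = IN[B5] = {d, e, f}
Applying B4's transfer function to that OUT value gives IN[B4] (row B4 above).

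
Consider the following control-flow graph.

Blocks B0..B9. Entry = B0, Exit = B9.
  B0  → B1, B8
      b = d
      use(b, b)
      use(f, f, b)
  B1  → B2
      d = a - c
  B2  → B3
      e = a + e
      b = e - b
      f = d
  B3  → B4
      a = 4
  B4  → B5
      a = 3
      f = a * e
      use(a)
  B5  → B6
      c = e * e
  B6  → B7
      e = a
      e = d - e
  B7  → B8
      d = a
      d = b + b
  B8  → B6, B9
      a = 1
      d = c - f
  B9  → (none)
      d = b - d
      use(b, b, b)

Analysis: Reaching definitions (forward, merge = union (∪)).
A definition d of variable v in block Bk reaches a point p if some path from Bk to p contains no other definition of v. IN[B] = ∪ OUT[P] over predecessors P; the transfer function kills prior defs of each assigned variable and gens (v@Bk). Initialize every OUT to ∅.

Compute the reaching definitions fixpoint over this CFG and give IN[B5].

Converged values:
  B0:  IN={}  OUT={b@B0}
  B1:  IN={b@B0}  OUT={b@B0, d@B1}
  B2:  IN={b@B0, d@B1}  OUT={b@B2, d@B1, e@B2, f@B2}
  B3:  IN={b@B2, d@B1, e@B2, f@B2}  OUT={a@B3, b@B2, d@B1, e@B2, f@B2}
  B4:  IN={a@B3, b@B2, d@B1, e@B2, f@B2}  OUT={a@B4, b@B2, d@B1, e@B2, f@B4}
  B5:  IN={a@B4, b@B2, d@B1, e@B2, f@B4}  OUT={a@B4, b@B2, c@B5, d@B1, e@B2, f@B4}
  B6:  IN={a@B4, a@B8, b@B0, b@B2, c@B5, d@B1, d@B8, e@B2, e@B6, f@B4}  OUT={a@B4, a@B8, b@B0, b@B2, c@B5, d@B1, d@B8, e@B6, f@B4}
  B7:  IN={a@B4, a@B8, b@B0, b@B2, c@B5, d@B1, d@B8, e@B6, f@B4}  OUT={a@B4, a@B8, b@B0, b@B2, c@B5, d@B7, e@B6, f@B4}
  B8:  IN={a@B4, a@B8, b@B0, b@B2, c@B5, d@B7, e@B6, f@B4}  OUT={a@B8, b@B0, b@B2, c@B5, d@B8, e@B6, f@B4}
  B9:  IN={a@B8, b@B0, b@B2, c@B5, d@B8, e@B6, f@B4}  OUT={a@B8, b@B0, b@B2, c@B5, d@B9, e@B6, f@B4}

Merge at B5: IN[B5] = OUT[B4] = {a@B4, b@B2, d@B1, e@B2, f@B4}

Answer: {a@B4, b@B2, d@B1, e@B2, f@B4}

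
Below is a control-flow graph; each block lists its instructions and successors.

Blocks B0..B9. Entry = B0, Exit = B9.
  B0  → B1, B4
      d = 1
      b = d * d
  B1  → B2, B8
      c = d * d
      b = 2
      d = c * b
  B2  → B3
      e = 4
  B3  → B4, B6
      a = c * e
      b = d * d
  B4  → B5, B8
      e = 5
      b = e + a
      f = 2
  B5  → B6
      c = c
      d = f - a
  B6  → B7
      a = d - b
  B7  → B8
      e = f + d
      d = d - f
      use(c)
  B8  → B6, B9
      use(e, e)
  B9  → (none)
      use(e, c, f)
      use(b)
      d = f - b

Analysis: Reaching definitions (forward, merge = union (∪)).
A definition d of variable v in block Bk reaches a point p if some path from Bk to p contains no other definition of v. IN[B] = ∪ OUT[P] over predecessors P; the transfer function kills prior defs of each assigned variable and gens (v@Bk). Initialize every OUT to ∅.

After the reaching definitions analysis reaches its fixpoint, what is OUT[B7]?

Converged values:
  B0: | IN={} | OUT={b@B0, d@B0}
  B1: | IN={b@B0, d@B0} | OUT={b@B1, c@B1, d@B1}
  B2: | IN={b@B1, c@B1, d@B1} | OUT={b@B1, c@B1, d@B1, e@B2}
  B3: | IN={b@B1, c@B1, d@B1, e@B2} | OUT={a@B3, b@B3, c@B1, d@B1, e@B2}
  B4: | IN={a@B3, b@B0, b@B3, c@B1, d@B0, d@B1, e@B2} | OUT={a@B3, b@B4, c@B1, d@B0, d@B1, e@B4, f@B4}
  B5: | IN={a@B3, b@B4, c@B1, d@B0, d@B1, e@B4, f@B4} | OUT={a@B3, b@B4, c@B5, d@B5, e@B4, f@B4}
  B6: | IN={a@B3, a@B6, b@B1, b@B3, b@B4, c@B1, c@B5, d@B0, d@B1, d@B5, d@B7, e@B2, e@B4, e@B7, f@B4} | OUT={a@B6, b@B1, b@B3, b@B4, c@B1, c@B5, d@B0, d@B1, d@B5, d@B7, e@B2, e@B4, e@B7, f@B4}
  B7: | IN={a@B6, b@B1, b@B3, b@B4, c@B1, c@B5, d@B0, d@B1, d@B5, d@B7, e@B2, e@B4, e@B7, f@B4} | OUT={a@B6, b@B1, b@B3, b@B4, c@B1, c@B5, d@B7, e@B7, f@B4}
  B8: | IN={a@B3, a@B6, b@B1, b@B3, b@B4, c@B1, c@B5, d@B0, d@B1, d@B7, e@B4, e@B7, f@B4} | OUT={a@B3, a@B6, b@B1, b@B3, b@B4, c@B1, c@B5, d@B0, d@B1, d@B7, e@B4, e@B7, f@B4}
  B9: | IN={a@B3, a@B6, b@B1, b@B3, b@B4, c@B1, c@B5, d@B0, d@B1, d@B7, e@B4, e@B7, f@B4} | OUT={a@B3, a@B6, b@B1, b@B3, b@B4, c@B1, c@B5, d@B9, e@B4, e@B7, f@B4}

Merge at B7: IN[B7] = OUT[B6] = {a@B6, b@B1, b@B3, b@B4, c@B1, c@B5, d@B0, d@B1, d@B5, d@B7, e@B2, e@B4, e@B7, f@B4}
Applying B7's transfer function to that IN value gives OUT[B7] (row B7 above).

Answer: {a@B6, b@B1, b@B3, b@B4, c@B1, c@B5, d@B7, e@B7, f@B4}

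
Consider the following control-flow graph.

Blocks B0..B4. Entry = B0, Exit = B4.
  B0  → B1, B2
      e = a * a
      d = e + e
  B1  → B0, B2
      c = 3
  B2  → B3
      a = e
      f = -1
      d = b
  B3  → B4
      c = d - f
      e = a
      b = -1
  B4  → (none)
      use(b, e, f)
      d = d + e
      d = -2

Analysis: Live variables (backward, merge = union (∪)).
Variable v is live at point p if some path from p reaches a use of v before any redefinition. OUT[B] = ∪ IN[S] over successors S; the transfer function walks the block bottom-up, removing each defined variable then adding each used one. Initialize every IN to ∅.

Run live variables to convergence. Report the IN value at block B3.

Answer: {a, d, f}

Derivation:
Converged values:
  B0:   IN={a, b}   OUT={a, b, e}
  B1:   IN={a, b, e}   OUT={a, b, e}
  B2:   IN={b, e}   OUT={a, d, f}
  B3:   IN={a, d, f}   OUT={b, d, e, f}
  B4:   IN={b, d, e, f}   OUT={}

Merge at B3: OUT[B3] = IN[B4] = {b, d, e, f}
Applying B3's transfer function to that OUT value gives IN[B3] (row B3 above).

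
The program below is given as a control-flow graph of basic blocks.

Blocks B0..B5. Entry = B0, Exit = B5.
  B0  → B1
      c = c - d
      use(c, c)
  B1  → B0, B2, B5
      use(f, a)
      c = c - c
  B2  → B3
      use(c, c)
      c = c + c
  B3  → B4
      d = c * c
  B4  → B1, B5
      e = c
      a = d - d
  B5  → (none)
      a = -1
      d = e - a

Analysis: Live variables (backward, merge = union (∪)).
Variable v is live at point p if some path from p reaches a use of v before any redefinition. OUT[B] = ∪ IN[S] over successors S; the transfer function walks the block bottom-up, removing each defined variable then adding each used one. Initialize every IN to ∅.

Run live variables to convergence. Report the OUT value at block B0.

Per-block solution:
  B0:  IN={a, c, d, e, f}  OUT={a, c, d, e, f}
  B1:  IN={a, c, d, e, f}  OUT={a, c, d, e, f}
  B2:  IN={c, f}  OUT={c, f}
  B3:  IN={c, f}  OUT={c, d, f}
  B4:  IN={c, d, f}  OUT={a, c, d, e, f}
  B5:  IN={e}  OUT={}

Merge at B0: OUT[B0] = IN[B1] = {a, c, d, e, f}

Answer: {a, c, d, e, f}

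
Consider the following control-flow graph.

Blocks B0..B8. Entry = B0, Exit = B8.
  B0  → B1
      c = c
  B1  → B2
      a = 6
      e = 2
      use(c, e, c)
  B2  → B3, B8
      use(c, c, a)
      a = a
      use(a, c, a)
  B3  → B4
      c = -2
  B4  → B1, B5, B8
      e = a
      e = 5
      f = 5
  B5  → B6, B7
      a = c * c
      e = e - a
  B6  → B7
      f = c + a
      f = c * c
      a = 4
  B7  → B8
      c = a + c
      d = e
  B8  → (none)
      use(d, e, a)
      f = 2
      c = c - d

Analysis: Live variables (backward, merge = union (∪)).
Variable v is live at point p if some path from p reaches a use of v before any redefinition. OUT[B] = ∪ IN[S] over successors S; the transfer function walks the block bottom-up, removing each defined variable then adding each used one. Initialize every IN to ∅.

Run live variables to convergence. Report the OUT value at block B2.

Answer: {a, c, d, e}

Working:
Converged values:
  B0:   IN={c, d}   OUT={c, d}
  B1:   IN={c, d}   OUT={a, c, d, e}
  B2:   IN={a, c, d, e}   OUT={a, c, d, e}
  B3:   IN={a, d}   OUT={a, c, d}
  B4:   IN={a, c, d}   OUT={a, c, d, e}
  B5:   IN={c, e}   OUT={a, c, e}
  B6:   IN={a, c, e}   OUT={a, c, e}
  B7:   IN={a, c, e}   OUT={a, c, d, e}
  B8:   IN={a, c, d, e}   OUT={}

Merge at B2: OUT[B2] = IN[B3] ⊔ IN[B8] = {a, c, d, e}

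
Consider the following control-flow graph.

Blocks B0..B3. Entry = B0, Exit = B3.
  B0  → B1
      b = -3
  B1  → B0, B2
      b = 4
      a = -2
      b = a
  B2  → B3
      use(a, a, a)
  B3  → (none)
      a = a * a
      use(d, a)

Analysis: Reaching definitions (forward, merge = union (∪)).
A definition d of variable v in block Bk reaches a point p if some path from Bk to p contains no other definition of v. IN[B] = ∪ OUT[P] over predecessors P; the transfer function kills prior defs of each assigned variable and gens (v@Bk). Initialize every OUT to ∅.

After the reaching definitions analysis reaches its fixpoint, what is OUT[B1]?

Per-block solution:
  B0:   IN={a@B1, b@B1}   OUT={a@B1, b@B0}
  B1:   IN={a@B1, b@B0}   OUT={a@B1, b@B1}
  B2:   IN={a@B1, b@B1}   OUT={a@B1, b@B1}
  B3:   IN={a@B1, b@B1}   OUT={a@B3, b@B1}

Merge at B1: IN[B1] = OUT[B0] = {a@B1, b@B0}
Applying B1's transfer function to that IN value gives OUT[B1] (row B1 above).

Answer: {a@B1, b@B1}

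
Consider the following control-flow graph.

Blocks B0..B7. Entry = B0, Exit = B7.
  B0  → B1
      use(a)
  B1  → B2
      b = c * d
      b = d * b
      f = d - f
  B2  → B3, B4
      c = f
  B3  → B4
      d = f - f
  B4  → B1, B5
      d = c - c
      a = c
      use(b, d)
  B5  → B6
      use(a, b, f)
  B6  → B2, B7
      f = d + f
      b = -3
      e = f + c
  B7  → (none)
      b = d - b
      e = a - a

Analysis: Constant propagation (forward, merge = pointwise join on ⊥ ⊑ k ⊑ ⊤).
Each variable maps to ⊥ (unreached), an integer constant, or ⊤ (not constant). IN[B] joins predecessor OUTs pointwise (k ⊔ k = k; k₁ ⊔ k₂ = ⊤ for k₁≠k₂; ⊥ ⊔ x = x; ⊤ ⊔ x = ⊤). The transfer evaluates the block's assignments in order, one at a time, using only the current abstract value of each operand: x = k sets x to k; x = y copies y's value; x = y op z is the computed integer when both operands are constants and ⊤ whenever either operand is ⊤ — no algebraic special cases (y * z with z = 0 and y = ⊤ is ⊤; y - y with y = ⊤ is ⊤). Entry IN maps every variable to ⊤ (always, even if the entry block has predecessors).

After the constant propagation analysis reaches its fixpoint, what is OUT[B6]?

Converged values:
  B0:   IN=(all ⊤)   OUT=(all ⊤)
  B1:   IN=(all ⊤)   OUT=(all ⊤)
  B2:   IN=(all ⊤)   OUT=(all ⊤)
  B3:   IN=(all ⊤)   OUT=(all ⊤)
  B4:   IN=(all ⊤)   OUT=(all ⊤)
  B5:   IN=(all ⊤)   OUT=(all ⊤)
  B6:   IN=(all ⊤)   OUT={b:-3; rest ⊤}
  B7:   IN={b:-3; rest ⊤}   OUT=(all ⊤)

Merge at B6: IN[B6] = OUT[B5] = {a: ⊤, b: ⊤, c: ⊤, d: ⊤, e: ⊤, f: ⊤}
Applying B6's transfer function to that IN value gives OUT[B6] (row B6 above).

Answer: {a: ⊤, b: -3, c: ⊤, d: ⊤, e: ⊤, f: ⊤}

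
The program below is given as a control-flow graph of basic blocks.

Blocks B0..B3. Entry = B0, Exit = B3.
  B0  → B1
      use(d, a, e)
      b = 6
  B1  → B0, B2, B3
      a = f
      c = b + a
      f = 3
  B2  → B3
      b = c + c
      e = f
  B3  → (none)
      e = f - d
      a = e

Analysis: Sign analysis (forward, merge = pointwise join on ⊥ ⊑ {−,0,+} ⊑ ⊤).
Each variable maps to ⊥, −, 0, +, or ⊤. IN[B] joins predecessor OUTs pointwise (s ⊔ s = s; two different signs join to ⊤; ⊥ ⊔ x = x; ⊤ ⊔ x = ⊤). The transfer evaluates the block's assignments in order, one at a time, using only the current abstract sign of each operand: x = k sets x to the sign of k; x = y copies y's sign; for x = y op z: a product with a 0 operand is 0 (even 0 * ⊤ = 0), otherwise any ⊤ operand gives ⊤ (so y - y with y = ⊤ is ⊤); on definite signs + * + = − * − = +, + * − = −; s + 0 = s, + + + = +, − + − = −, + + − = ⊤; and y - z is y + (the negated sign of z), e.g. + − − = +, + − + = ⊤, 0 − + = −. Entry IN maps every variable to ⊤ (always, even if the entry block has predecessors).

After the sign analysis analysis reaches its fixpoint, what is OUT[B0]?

Per-block solution:
  B0:   IN=(all ⊤)   OUT={b:+; rest ⊤}
  B1:   IN={b:+; rest ⊤}   OUT={b:+, f:+; rest ⊤}
  B2:   IN={b:+, f:+; rest ⊤}   OUT={e:+, f:+; rest ⊤}
  B3:   IN={f:+; rest ⊤}   OUT={f:+; rest ⊤}

Merge at B0 (entry node, so the boundary value (all ⊤) is joined with the incoming edge(s)): IN[B0] = (all ⊤) ⊔ OUT[B1] = {a: ⊤, b: ⊤, c: ⊤, d: ⊤, e: ⊤, f: ⊤}
Applying B0's transfer function to that IN value gives OUT[B0] (row B0 above).

Answer: {a: ⊤, b: +, c: ⊤, d: ⊤, e: ⊤, f: ⊤}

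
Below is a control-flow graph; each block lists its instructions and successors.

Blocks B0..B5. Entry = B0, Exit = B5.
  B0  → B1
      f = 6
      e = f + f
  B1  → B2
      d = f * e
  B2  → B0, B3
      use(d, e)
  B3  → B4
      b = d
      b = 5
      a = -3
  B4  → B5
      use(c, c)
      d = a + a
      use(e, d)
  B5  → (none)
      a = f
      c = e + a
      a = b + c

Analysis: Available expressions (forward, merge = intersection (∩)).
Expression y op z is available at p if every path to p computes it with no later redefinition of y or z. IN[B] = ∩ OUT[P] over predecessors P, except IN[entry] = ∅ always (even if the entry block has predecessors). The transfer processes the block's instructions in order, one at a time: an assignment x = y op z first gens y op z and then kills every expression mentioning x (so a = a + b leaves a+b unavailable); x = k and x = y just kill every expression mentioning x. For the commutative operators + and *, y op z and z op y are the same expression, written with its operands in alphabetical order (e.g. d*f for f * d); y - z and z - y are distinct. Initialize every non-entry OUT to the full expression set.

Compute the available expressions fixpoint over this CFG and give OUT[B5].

Answer: {b+c, e*f, f+f}

Trace:
Per-block solution:
  B0: | IN={} | OUT={f+f}
  B1: | IN={f+f} | OUT={e*f, f+f}
  B2: | IN={e*f, f+f} | OUT={e*f, f+f}
  B3: | IN={e*f, f+f} | OUT={e*f, f+f}
  B4: | IN={e*f, f+f} | OUT={a+a, e*f, f+f}
  B5: | IN={a+a, e*f, f+f} | OUT={b+c, e*f, f+f}

Merge at B5: IN[B5] = OUT[B4] = {a+a, e*f, f+f}
Applying B5's transfer function to that IN value gives OUT[B5] (row B5 above).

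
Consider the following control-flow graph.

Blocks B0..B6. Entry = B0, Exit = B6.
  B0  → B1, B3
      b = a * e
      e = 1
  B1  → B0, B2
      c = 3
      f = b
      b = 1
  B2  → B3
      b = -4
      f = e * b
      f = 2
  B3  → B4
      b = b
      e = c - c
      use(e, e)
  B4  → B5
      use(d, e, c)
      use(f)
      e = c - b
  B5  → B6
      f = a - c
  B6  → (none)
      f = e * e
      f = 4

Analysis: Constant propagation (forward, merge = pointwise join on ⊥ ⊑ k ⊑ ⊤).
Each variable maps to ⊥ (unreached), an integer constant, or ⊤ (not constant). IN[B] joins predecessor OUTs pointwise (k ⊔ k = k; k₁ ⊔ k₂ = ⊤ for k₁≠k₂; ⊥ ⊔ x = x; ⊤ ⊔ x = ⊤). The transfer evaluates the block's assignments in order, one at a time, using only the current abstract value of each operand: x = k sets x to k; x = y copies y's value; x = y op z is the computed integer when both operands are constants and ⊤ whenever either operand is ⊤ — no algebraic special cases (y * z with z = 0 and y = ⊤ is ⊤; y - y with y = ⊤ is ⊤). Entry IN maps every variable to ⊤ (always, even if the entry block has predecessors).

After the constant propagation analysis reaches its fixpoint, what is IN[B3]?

Fixpoint table:
  B0:   IN=(all ⊤)   OUT={e:1; rest ⊤}
  B1:   IN={e:1; rest ⊤}   OUT={b:1, c:3, e:1; rest ⊤}
  B2:   IN={b:1, c:3, e:1; rest ⊤}   OUT={b:-4, c:3, e:1, f:2; rest ⊤}
  B3:   IN={e:1; rest ⊤}   OUT=(all ⊤)
  B4:   IN=(all ⊤)   OUT=(all ⊤)
  B5:   IN=(all ⊤)   OUT=(all ⊤)
  B6:   IN=(all ⊤)   OUT={f:4; rest ⊤}

Merge at B3: IN[B3] = OUT[B0] ⊔ OUT[B2] = {a: ⊤, b: ⊤, c: ⊤, d: ⊤, e: 1, f: ⊤}

Answer: {a: ⊤, b: ⊤, c: ⊤, d: ⊤, e: 1, f: ⊤}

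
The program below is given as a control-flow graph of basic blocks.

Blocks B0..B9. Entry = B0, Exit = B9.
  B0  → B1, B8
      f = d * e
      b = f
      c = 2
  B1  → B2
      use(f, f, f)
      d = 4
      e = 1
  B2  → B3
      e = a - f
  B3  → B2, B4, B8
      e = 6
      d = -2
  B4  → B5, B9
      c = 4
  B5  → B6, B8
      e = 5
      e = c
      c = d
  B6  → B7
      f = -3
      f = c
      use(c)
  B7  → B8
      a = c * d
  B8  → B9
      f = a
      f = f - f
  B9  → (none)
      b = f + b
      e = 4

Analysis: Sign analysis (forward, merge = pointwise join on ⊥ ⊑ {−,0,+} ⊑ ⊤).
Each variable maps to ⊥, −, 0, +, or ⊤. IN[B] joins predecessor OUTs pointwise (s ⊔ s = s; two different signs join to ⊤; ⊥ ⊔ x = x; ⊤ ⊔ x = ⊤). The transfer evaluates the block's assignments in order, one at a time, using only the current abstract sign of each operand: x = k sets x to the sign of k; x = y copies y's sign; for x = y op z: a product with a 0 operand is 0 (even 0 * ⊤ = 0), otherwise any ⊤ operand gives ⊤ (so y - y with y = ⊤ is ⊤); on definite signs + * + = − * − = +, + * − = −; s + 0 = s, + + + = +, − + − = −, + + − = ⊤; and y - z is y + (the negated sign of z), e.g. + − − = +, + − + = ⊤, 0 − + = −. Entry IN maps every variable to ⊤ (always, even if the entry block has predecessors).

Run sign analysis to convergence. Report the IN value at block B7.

Per-block solution:
  B0:  IN=(all ⊤)  OUT={c:+; rest ⊤}
  B1:  IN={c:+; rest ⊤}  OUT={c:+, d:+, e:+; rest ⊤}
  B2:  IN={c:+, e:+; rest ⊤}  OUT={c:+; rest ⊤}
  B3:  IN={c:+; rest ⊤}  OUT={c:+, d:-, e:+; rest ⊤}
  B4:  IN={c:+, d:-, e:+; rest ⊤}  OUT={c:+, d:-, e:+; rest ⊤}
  B5:  IN={c:+, d:-, e:+; rest ⊤}  OUT={c:-, d:-, e:+; rest ⊤}
  B6:  IN={c:-, d:-, e:+; rest ⊤}  OUT={c:-, d:-, e:+, f:-; rest ⊤}
  B7:  IN={c:-, d:-, e:+, f:-; rest ⊤}  OUT={a:+, c:-, d:-, e:+, f:-; rest ⊤}
  B8:  IN=(all ⊤)  OUT=(all ⊤)
  B9:  IN=(all ⊤)  OUT={e:+; rest ⊤}

Merge at B7: IN[B7] = OUT[B6] = {a: ⊤, b: ⊤, c: -, d: -, e: +, f: -}

Answer: {a: ⊤, b: ⊤, c: -, d: -, e: +, f: -}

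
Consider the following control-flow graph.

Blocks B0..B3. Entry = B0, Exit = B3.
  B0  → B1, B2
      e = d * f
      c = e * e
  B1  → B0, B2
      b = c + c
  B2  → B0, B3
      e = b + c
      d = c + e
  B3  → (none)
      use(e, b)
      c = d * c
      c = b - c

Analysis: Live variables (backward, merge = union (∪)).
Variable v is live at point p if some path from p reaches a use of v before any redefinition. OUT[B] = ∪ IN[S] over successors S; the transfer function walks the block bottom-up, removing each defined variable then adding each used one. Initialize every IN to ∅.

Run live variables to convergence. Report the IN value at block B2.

Answer: {b, c, f}

Working:
Fixpoint table:
  B0: | IN={b, d, f} | OUT={b, c, d, f}
  B1: | IN={c, d, f} | OUT={b, c, d, f}
  B2: | IN={b, c, f} | OUT={b, c, d, e, f}
  B3: | IN={b, c, d, e} | OUT={}

Merge at B2: OUT[B2] = IN[B0] ⊔ IN[B3] = {b, c, d, e, f}
Applying B2's transfer function to that OUT value gives IN[B2] (row B2 above).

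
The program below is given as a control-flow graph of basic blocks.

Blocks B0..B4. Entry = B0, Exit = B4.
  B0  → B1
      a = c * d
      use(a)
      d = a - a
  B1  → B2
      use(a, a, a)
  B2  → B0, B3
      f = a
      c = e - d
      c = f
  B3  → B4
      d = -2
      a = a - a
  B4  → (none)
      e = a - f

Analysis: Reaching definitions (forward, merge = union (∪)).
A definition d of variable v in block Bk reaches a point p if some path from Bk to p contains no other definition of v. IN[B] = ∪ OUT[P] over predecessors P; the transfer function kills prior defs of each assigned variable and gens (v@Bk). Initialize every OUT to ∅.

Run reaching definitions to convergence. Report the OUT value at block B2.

Answer: {a@B0, c@B2, d@B0, f@B2}

Working:
Per-block solution:
  B0:   IN={a@B0, c@B2, d@B0, f@B2}   OUT={a@B0, c@B2, d@B0, f@B2}
  B1:   IN={a@B0, c@B2, d@B0, f@B2}   OUT={a@B0, c@B2, d@B0, f@B2}
  B2:   IN={a@B0, c@B2, d@B0, f@B2}   OUT={a@B0, c@B2, d@B0, f@B2}
  B3:   IN={a@B0, c@B2, d@B0, f@B2}   OUT={a@B3, c@B2, d@B3, f@B2}
  B4:   IN={a@B3, c@B2, d@B3, f@B2}   OUT={a@B3, c@B2, d@B3, e@B4, f@B2}

Merge at B2: IN[B2] = OUT[B1] = {a@B0, c@B2, d@B0, f@B2}
Applying B2's transfer function to that IN value gives OUT[B2] (row B2 above).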